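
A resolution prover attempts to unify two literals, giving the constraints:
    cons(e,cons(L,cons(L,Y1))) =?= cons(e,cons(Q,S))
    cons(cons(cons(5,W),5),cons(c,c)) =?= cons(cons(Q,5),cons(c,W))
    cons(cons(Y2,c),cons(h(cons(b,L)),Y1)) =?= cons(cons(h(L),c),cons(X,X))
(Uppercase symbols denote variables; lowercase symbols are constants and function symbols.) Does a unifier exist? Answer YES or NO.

Decompose cons/2: e =?= e,  cons(L,cons(L,Y1)) =?= cons(Q,S).
Delete trivial equation e =?= e.
Decompose cons/2: L =?= Q,  cons(L,Y1) =?= S.
Bind L := Q; substituting into the 2 remaining equations that mention L gives: cons(Q,Y1) =?= S,  cons(cons(Y2,c),cons(h(cons(b,Q)),Y1)) =?= cons(cons(h(Q),c),cons(X,X)).
Bind S := cons(Q,Y1); no other remaining equation mentions S.
Decompose cons/2: cons(cons(5,W),5) =?= cons(Q,5),  cons(c,c) =?= cons(c,W).
Decompose cons/2: cons(5,W) =?= Q,  5 =?= 5.
Bind Q := cons(5,W); substituting into the one remaining equation that mentions Q gives: cons(cons(Y2,c),cons(h(cons(b,cons(5,W))),Y1)) =?= cons(cons(h(cons(5,W)),c),cons(X,X)). Substituting into the earlier bindings gives L := cons(5,W), S := cons(cons(5,W),Y1).
Delete trivial equation 5 =?= 5.
Decompose cons/2: c =?= c,  c =?= W.
Delete trivial equation c =?= c.
Bind W := c; substituting into the remaining equation gives: cons(cons(Y2,c),cons(h(cons(b,cons(5,c))),Y1)) =?= cons(cons(h(cons(5,c)),c),cons(X,X)). Substituting into the earlier bindings gives L := cons(5,c), S := cons(cons(5,c),Y1), Q := cons(5,c).
Decompose cons/2: cons(Y2,c) =?= cons(h(cons(5,c)),c),  cons(h(cons(b,cons(5,c))),Y1) =?= cons(X,X).
Decompose cons/2: Y2 =?= h(cons(5,c)),  c =?= c.
Bind Y2 := h(cons(5,c)); no other remaining equation mentions Y2.
Delete trivial equation c =?= c.
Decompose cons/2: h(cons(b,cons(5,c))) =?= X,  Y1 =?= X.
Bind X := h(cons(b,cons(5,c))); substituting into the remaining equation gives: Y1 =?= h(cons(b,cons(5,c))).
Bind Y1 := h(cons(b,cons(5,c))). Substituting into the earlier binding gives S := cons(cons(5,c),h(cons(b,cons(5,c)))).
No equations remain and no clash or occurs-check failure arose, so a unifier exists.

YES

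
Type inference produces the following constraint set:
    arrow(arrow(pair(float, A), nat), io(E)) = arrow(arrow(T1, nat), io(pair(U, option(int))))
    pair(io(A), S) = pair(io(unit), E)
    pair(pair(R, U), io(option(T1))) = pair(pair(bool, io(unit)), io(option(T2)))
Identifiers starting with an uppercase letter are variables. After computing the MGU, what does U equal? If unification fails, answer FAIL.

Decompose arrow/2: arrow(pair(float, A), nat) = arrow(T1, nat),  io(E) = io(pair(U, option(int))).
Decompose arrow/2: pair(float, A) = T1,  nat = nat.
Bind T1 := pair(float, A); substituting into the one remaining equation that mentions T1 gives: pair(pair(R, U), io(option(pair(float, A)))) = pair(pair(bool, io(unit)), io(option(T2))).
Delete trivial equation nat = nat.
Decompose io/1: E = pair(U, option(int)).
Bind E := pair(U, option(int)); substituting into the one remaining equation that mentions E gives: pair(io(A), S) = pair(io(unit), pair(U, option(int))).
Decompose pair/2: io(A) = io(unit),  S = pair(U, option(int)).
Decompose io/1: A = unit.
Bind A := unit; substituting into the one remaining equation that mentions A gives: pair(pair(R, U), io(option(pair(float, unit)))) = pair(pair(bool, io(unit)), io(option(T2))). Substituting into the earlier binding gives T1 := pair(float, unit).
Bind S := pair(U, option(int)); no other remaining equation mentions S.
Decompose pair/2: pair(R, U) = pair(bool, io(unit)),  io(option(pair(float, unit))) = io(option(T2)).
Decompose pair/2: R = bool,  U = io(unit).
Bind R := bool; no other remaining equation mentions R.
Bind U := io(unit); no other remaining equation mentions U. Substituting into the earlier bindings gives E := pair(io(unit), option(int)), S := pair(io(unit), option(int)).
Decompose io/1: option(pair(float, unit)) = option(T2).
Decompose option/1: pair(float, unit) = T2.
Bind T2 := pair(float, unit).
MGU = { T1 ↦ pair(float, unit), E ↦ pair(io(unit), option(int)), A ↦ unit, S ↦ pair(io(unit), option(int)), R ↦ bool, U ↦ io(unit), T2 ↦ pair(float, unit) }, so U ↦ io(unit).

io(unit)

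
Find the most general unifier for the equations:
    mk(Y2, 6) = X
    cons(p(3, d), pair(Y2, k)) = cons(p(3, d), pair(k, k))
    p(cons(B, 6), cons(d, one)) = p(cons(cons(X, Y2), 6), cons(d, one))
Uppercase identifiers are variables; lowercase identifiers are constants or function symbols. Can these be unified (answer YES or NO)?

YES

Bind X := mk(Y2, 6); substituting into the one remaining equation that mentions X gives: p(cons(B, 6), cons(d, one)) = p(cons(cons(mk(Y2, 6), Y2), 6), cons(d, one)).
Decompose cons/2: p(3, d) = p(3, d),  pair(Y2, k) = pair(k, k).
Delete trivial equation p(3, d) = p(3, d).
Decompose pair/2: Y2 = k,  k = k.
Bind Y2 := k; substituting into the one remaining equation that mentions Y2 gives: p(cons(B, 6), cons(d, one)) = p(cons(cons(mk(k, 6), k), 6), cons(d, one)). Substituting into the earlier binding gives X := mk(k, 6).
Delete trivial equation k = k.
Decompose p/2: cons(B, 6) = cons(cons(mk(k, 6), k), 6),  cons(d, one) = cons(d, one).
Decompose cons/2: B = cons(mk(k, 6), k),  6 = 6.
Bind B := cons(mk(k, 6), k); no other remaining equation mentions B.
Delete trivial equation 6 = 6.
Delete trivial equation cons(d, one) = cons(d, one).
No equations remain and no clash or occurs-check failure arose, so a unifier exists.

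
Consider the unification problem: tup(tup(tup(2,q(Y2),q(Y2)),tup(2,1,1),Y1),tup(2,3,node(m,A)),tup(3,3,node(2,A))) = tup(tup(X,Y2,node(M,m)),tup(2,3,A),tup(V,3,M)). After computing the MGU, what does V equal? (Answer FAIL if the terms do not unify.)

FAIL

Decompose tup/3: tup(tup(2,q(Y2),q(Y2)),tup(2,1,1),Y1) = tup(X,Y2,node(M,m)),  tup(2,3,node(m,A)) = tup(2,3,A),  tup(3,3,node(2,A)) = tup(V,3,M).
Decompose tup/3: tup(2,q(Y2),q(Y2)) = X,  tup(2,1,1) = Y2,  Y1 = node(M,m).
Bind X := tup(2,q(Y2),q(Y2)); no other remaining equation mentions X.
Bind Y2 := tup(2,1,1); no other remaining equation mentions Y2. Substituting into the earlier binding gives X := tup(2,q(tup(2,1,1)),q(tup(2,1,1))).
Bind Y1 := node(M,m); no other remaining equation mentions Y1.
Decompose tup/3: 2 = 2,  3 = 3,  node(m,A) = A.
Delete trivial equation 2 = 2.
Delete trivial equation 3 = 3.
Occurs check fails: A occurs in node(m,A); the equation A = node(m,A) has no finite solution.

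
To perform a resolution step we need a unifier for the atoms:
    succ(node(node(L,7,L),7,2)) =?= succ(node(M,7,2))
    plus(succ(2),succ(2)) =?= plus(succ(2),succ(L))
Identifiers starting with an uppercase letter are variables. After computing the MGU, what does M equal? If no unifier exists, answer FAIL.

node(2,7,2)

Decompose succ/1: node(node(L,7,L),7,2) =?= node(M,7,2).
Decompose node/3: node(L,7,L) =?= M,  7 =?= 7,  2 =?= 2.
Bind M := node(L,7,L); no other remaining equation mentions M.
Delete trivial equation 7 =?= 7.
Delete trivial equation 2 =?= 2.
Decompose plus/2: succ(2) =?= succ(2),  succ(2) =?= succ(L).
Delete trivial equation succ(2) =?= succ(2).
Decompose succ/1: 2 =?= L.
Bind L := 2. Substituting into the earlier binding gives M := node(2,7,2).
MGU = { M := node(2,7,2), L := 2 }, so M := node(2,7,2).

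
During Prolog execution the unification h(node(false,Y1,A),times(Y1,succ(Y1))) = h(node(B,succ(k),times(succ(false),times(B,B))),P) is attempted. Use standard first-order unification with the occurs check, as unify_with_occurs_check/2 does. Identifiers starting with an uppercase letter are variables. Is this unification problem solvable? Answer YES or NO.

YES

Decompose h/2: node(false,Y1,A) = node(B,succ(k),times(succ(false),times(B,B))),  times(Y1,succ(Y1)) = P.
Decompose node/3: false = B,  Y1 = succ(k),  A = times(succ(false),times(B,B)).
Bind B := false; substituting into the one remaining equation that mentions B gives: A = times(succ(false),times(false,false)).
Bind Y1 := succ(k); substituting into the one remaining equation that mentions Y1 gives: times(succ(k),succ(succ(k))) = P.
Bind A := times(succ(false),times(false,false)); no other remaining equation mentions A.
Bind P := times(succ(k),succ(succ(k))).
No equations remain and no clash or occurs-check failure arose, so a unifier exists.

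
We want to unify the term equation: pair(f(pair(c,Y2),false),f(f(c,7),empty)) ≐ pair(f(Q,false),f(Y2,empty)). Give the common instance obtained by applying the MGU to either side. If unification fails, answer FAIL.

Decompose pair/2: f(pair(c,Y2),false) ≐ f(Q,false),  f(f(c,7),empty) ≐ f(Y2,empty).
Decompose f/2: pair(c,Y2) ≐ Q,  false ≐ false.
Bind Q := pair(c,Y2); no other remaining equation mentions Q.
Delete trivial equation false ≐ false.
Decompose f/2: f(c,7) ≐ Y2,  empty ≐ empty.
Bind Y2 := f(c,7); no other remaining equation mentions Y2. Substituting into the earlier binding gives Q := pair(c,f(c,7)).
Delete trivial equation empty ≐ empty.
Applying the MGU to either side gives pair(f(pair(c,f(c,7)),false),f(f(c,7),empty)).

pair(f(pair(c,f(c,7)),false),f(f(c,7),empty))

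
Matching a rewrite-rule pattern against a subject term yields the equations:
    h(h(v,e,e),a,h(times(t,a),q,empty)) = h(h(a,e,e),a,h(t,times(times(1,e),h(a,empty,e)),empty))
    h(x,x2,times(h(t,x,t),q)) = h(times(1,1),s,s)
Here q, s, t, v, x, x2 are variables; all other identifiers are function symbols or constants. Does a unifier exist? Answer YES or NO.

Decompose h/3: h(v,e,e) = h(a,e,e),  a = a,  h(times(t,a),q,empty) = h(t,times(times(1,e),h(a,empty,e)),empty).
Decompose h/3: v = a,  e = e,  e = e.
Bind v := a; no other remaining equation mentions v.
Delete trivial equation e = e.
Delete trivial equation e = e.
Delete trivial equation a = a.
Decompose h/3: times(t,a) = t,  q = times(times(1,e),h(a,empty,e)),  empty = empty.
Occurs check fails: t occurs in times(t,a); the equation t = times(t,a) has no finite solution.

NO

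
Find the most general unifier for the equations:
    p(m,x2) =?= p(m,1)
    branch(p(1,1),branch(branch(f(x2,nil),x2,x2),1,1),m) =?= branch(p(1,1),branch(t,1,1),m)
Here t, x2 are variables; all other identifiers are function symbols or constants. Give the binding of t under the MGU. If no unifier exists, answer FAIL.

Decompose p/2: m =?= m,  x2 =?= 1.
Delete trivial equation m =?= m.
Bind x2 := 1; substituting into the remaining equation gives: branch(p(1,1),branch(branch(f(1,nil),1,1),1,1),m) =?= branch(p(1,1),branch(t,1,1),m).
Decompose branch/3: p(1,1) =?= p(1,1),  branch(branch(f(1,nil),1,1),1,1) =?= branch(t,1,1),  m =?= m.
Delete trivial equation p(1,1) =?= p(1,1).
Decompose branch/3: branch(f(1,nil),1,1) =?= t,  1 =?= 1,  1 =?= 1.
Bind t := branch(f(1,nil),1,1); no other remaining equation mentions t.
Delete trivial equation 1 =?= 1.
Delete trivial equation 1 =?= 1.
Delete trivial equation m =?= m.
MGU = { x2 ↦ 1, t ↦ branch(f(1,nil),1,1) }, so t ↦ branch(f(1,nil),1,1).

branch(f(1,nil),1,1)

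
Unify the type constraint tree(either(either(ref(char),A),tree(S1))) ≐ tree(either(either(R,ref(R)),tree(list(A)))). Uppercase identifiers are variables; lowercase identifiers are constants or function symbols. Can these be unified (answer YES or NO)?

Decompose tree/1: either(either(ref(char),A),tree(S1)) ≐ either(either(R,ref(R)),tree(list(A))).
Decompose either/2: either(ref(char),A) ≐ either(R,ref(R)),  tree(S1) ≐ tree(list(A)).
Decompose either/2: ref(char) ≐ R,  A ≐ ref(R).
Bind R := ref(char); substituting into the one remaining equation that mentions R gives: A ≐ ref(ref(char)).
Bind A := ref(ref(char)); substituting into the remaining equation gives: tree(S1) ≐ tree(list(ref(ref(char)))).
Decompose tree/1: S1 ≐ list(ref(ref(char))).
Bind S1 := list(ref(ref(char))).
No equations remain and no clash or occurs-check failure arose, so a unifier exists.

YES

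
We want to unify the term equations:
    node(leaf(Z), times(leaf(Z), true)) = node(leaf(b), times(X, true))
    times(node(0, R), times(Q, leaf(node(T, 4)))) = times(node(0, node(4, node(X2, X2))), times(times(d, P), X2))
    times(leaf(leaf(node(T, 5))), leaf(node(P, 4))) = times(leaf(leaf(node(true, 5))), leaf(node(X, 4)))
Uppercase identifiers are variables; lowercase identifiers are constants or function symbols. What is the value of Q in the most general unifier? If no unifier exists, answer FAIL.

Decompose node/2: leaf(Z) = leaf(b),  times(leaf(Z), true) = times(X, true).
Decompose leaf/1: Z = b.
Bind Z := b; substituting into the one remaining equation that mentions Z gives: times(leaf(b), true) = times(X, true).
Decompose times/2: leaf(b) = X,  true = true.
Bind X := leaf(b); substituting into the one remaining equation that mentions X gives: times(leaf(leaf(node(T, 5))), leaf(node(P, 4))) = times(leaf(leaf(node(true, 5))), leaf(node(leaf(b), 4))).
Delete trivial equation true = true.
Decompose times/2: node(0, R) = node(0, node(4, node(X2, X2))),  times(Q, leaf(node(T, 4))) = times(times(d, P), X2).
Decompose node/2: 0 = 0,  R = node(4, node(X2, X2)).
Delete trivial equation 0 = 0.
Bind R := node(4, node(X2, X2)); no other remaining equation mentions R.
Decompose times/2: Q = times(d, P),  leaf(node(T, 4)) = X2.
Bind Q := times(d, P); no other remaining equation mentions Q.
Bind X2 := leaf(node(T, 4)); no other remaining equation mentions X2. Substituting into the earlier binding gives R := node(4, node(leaf(node(T, 4)), leaf(node(T, 4)))).
Decompose times/2: leaf(leaf(node(T, 5))) = leaf(leaf(node(true, 5))),  leaf(node(P, 4)) = leaf(node(leaf(b), 4)).
Decompose leaf/1: leaf(node(T, 5)) = leaf(node(true, 5)).
Decompose leaf/1: node(T, 5) = node(true, 5).
Decompose node/2: T = true,  5 = 5.
Bind T := true; no other remaining equation mentions T. Substituting into the earlier bindings gives R := node(4, node(leaf(node(true, 4)), leaf(node(true, 4)))), X2 := leaf(node(true, 4)).
Delete trivial equation 5 = 5.
Decompose leaf/1: node(P, 4) = node(leaf(b), 4).
Decompose node/2: P = leaf(b),  4 = 4.
Bind P := leaf(b); no other remaining equation mentions P. Substituting into the earlier binding gives Q := times(d, leaf(b)).
Delete trivial equation 4 = 4.
MGU = { Z ↦ b, X ↦ leaf(b), R ↦ node(4, node(leaf(node(true, 4)), leaf(node(true, 4)))), Q ↦ times(d, leaf(b)), X2 ↦ leaf(node(true, 4)), T ↦ true, P ↦ leaf(b) }, so Q ↦ times(d, leaf(b)).

times(d, leaf(b))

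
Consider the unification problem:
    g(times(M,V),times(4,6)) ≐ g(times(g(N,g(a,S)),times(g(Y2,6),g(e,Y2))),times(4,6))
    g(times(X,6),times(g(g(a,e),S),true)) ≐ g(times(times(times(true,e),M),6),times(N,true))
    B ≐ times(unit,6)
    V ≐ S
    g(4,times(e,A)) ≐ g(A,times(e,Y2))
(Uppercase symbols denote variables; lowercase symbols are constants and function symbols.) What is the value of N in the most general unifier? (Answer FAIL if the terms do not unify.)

g(g(a,e),times(g(4,6),g(e,4)))

Decompose g/2: times(M,V) ≐ times(g(N,g(a,S)),times(g(Y2,6),g(e,Y2))),  times(4,6) ≐ times(4,6).
Decompose times/2: M ≐ g(N,g(a,S)),  V ≐ times(g(Y2,6),g(e,Y2)).
Bind M := g(N,g(a,S)); substituting into the one remaining equation that mentions M gives: g(times(X,6),times(g(g(a,e),S),true)) ≐ g(times(times(times(true,e),g(N,g(a,S))),6),times(N,true)).
Bind V := times(g(Y2,6),g(e,Y2)); substituting into the one remaining equation that mentions V gives: times(g(Y2,6),g(e,Y2)) ≐ S.
Delete trivial equation times(4,6) ≐ times(4,6).
Decompose g/2: times(X,6) ≐ times(times(times(true,e),g(N,g(a,S))),6),  times(g(g(a,e),S),true) ≐ times(N,true).
Decompose times/2: X ≐ times(times(true,e),g(N,g(a,S))),  6 ≐ 6.
Bind X := times(times(true,e),g(N,g(a,S))); no other remaining equation mentions X.
Delete trivial equation 6 ≐ 6.
Decompose times/2: g(g(a,e),S) ≐ N,  true ≐ true.
Bind N := g(g(a,e),S); no other remaining equation mentions N. Substituting into the earlier bindings gives M := g(g(g(a,e),S),g(a,S)), X := times(times(true,e),g(g(g(a,e),S),g(a,S))).
Delete trivial equation true ≐ true.
Bind B := times(unit,6); no other remaining equation mentions B.
Bind S := times(g(Y2,6),g(e,Y2)); no other remaining equation mentions S. Substituting into the earlier bindings gives M := g(g(g(a,e),times(g(Y2,6),g(e,Y2))),g(a,times(g(Y2,6),g(e,Y2)))), X := times(times(true,e),g(g(g(a,e),times(g(Y2,6),g(e,Y2))),g(a,times(g(Y2,6),g(e,Y2))))), N := g(g(a,e),times(g(Y2,6),g(e,Y2))).
Decompose g/2: 4 ≐ A,  times(e,A) ≐ times(e,Y2).
Bind A := 4; substituting into the remaining equation gives: times(e,4) ≐ times(e,Y2).
Decompose times/2: e ≐ e,  4 ≐ Y2.
Delete trivial equation e ≐ e.
Bind Y2 := 4. Substituting into the earlier bindings gives M := g(g(g(a,e),times(g(4,6),g(e,4))),g(a,times(g(4,6),g(e,4)))), V := times(g(4,6),g(e,4)), X := times(times(true,e),g(g(g(a,e),times(g(4,6),g(e,4))),g(a,times(g(4,6),g(e,4))))), N := g(g(a,e),times(g(4,6),g(e,4))), S := times(g(4,6),g(e,4)).
MGU = { M ↦ g(g(g(a,e),times(g(4,6),g(e,4))),g(a,times(g(4,6),g(e,4)))), V ↦ times(g(4,6),g(e,4)), X ↦ times(times(true,e),g(g(g(a,e),times(g(4,6),g(e,4))),g(a,times(g(4,6),g(e,4))))), N ↦ g(g(a,e),times(g(4,6),g(e,4))), B ↦ times(unit,6), S ↦ times(g(4,6),g(e,4)), A ↦ 4, Y2 ↦ 4 }, so N ↦ g(g(a,e),times(g(4,6),g(e,4))).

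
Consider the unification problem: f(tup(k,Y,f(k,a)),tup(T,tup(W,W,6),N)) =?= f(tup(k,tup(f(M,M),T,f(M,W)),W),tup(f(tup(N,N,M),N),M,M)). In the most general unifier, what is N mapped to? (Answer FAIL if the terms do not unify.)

tup(f(k,a),f(k,a),6)

Decompose f/2: tup(k,Y,f(k,a)) =?= tup(k,tup(f(M,M),T,f(M,W)),W),  tup(T,tup(W,W,6),N) =?= tup(f(tup(N,N,M),N),M,M).
Decompose tup/3: k =?= k,  Y =?= tup(f(M,M),T,f(M,W)),  f(k,a) =?= W.
Delete trivial equation k =?= k.
Bind Y := tup(f(M,M),T,f(M,W)); no other remaining equation mentions Y.
Bind W := f(k,a); substituting into the remaining equation gives: tup(T,tup(f(k,a),f(k,a),6),N) =?= tup(f(tup(N,N,M),N),M,M). Substituting into the earlier binding gives Y := tup(f(M,M),T,f(M,f(k,a))).
Decompose tup/3: T =?= f(tup(N,N,M),N),  tup(f(k,a),f(k,a),6) =?= M,  N =?= M.
Bind T := f(tup(N,N,M),N); no other remaining equation mentions T. Substituting into the earlier binding gives Y := tup(f(M,M),f(tup(N,N,M),N),f(M,f(k,a))).
Bind M := tup(f(k,a),f(k,a),6); substituting into the remaining equation gives: N =?= tup(f(k,a),f(k,a),6). Substituting into the earlier bindings gives Y := tup(f(tup(f(k,a),f(k,a),6),tup(f(k,a),f(k,a),6)),f(tup(N,N,tup(f(k,a),f(k,a),6)),N),f(tup(f(k,a),f(k,a),6),f(k,a))), T := f(tup(N,N,tup(f(k,a),f(k,a),6)),N).
Bind N := tup(f(k,a),f(k,a),6). Substituting into the earlier bindings gives Y := tup(f(tup(f(k,a),f(k,a),6),tup(f(k,a),f(k,a),6)),f(tup(tup(f(k,a),f(k,a),6),tup(f(k,a),f(k,a),6),tup(f(k,a),f(k,a),6)),tup(f(k,a),f(k,a),6)),f(tup(f(k,a),f(k,a),6),f(k,a))), T := f(tup(tup(f(k,a),f(k,a),6),tup(f(k,a),f(k,a),6),tup(f(k,a),f(k,a),6)),tup(f(k,a),f(k,a),6)).
MGU = { Y := tup(f(tup(f(k,a),f(k,a),6),tup(f(k,a),f(k,a),6)),f(tup(tup(f(k,a),f(k,a),6),tup(f(k,a),f(k,a),6),tup(f(k,a),f(k,a),6)),tup(f(k,a),f(k,a),6)),f(tup(f(k,a),f(k,a),6),f(k,a))), W := f(k,a), T := f(tup(tup(f(k,a),f(k,a),6),tup(f(k,a),f(k,a),6),tup(f(k,a),f(k,a),6)),tup(f(k,a),f(k,a),6)), M := tup(f(k,a),f(k,a),6), N := tup(f(k,a),f(k,a),6) }, so N := tup(f(k,a),f(k,a),6).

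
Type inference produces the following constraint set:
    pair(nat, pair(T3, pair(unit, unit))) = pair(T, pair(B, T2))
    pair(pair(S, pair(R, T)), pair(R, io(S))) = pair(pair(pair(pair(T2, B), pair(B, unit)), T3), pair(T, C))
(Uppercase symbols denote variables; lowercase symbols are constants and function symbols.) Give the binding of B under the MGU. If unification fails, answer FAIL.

pair(nat, nat)

Decompose pair/2: nat = T,  pair(T3, pair(unit, unit)) = pair(B, T2).
Bind T := nat; substituting into the one remaining equation that mentions T gives: pair(pair(S, pair(R, nat)), pair(R, io(S))) = pair(pair(pair(pair(T2, B), pair(B, unit)), T3), pair(nat, C)).
Decompose pair/2: T3 = B,  pair(unit, unit) = T2.
Bind T3 := B; substituting into the one remaining equation that mentions T3 gives: pair(pair(S, pair(R, nat)), pair(R, io(S))) = pair(pair(pair(pair(T2, B), pair(B, unit)), B), pair(nat, C)).
Bind T2 := pair(unit, unit); substituting into the remaining equation gives: pair(pair(S, pair(R, nat)), pair(R, io(S))) = pair(pair(pair(pair(pair(unit, unit), B), pair(B, unit)), B), pair(nat, C)).
Decompose pair/2: pair(S, pair(R, nat)) = pair(pair(pair(pair(unit, unit), B), pair(B, unit)), B),  pair(R, io(S)) = pair(nat, C).
Decompose pair/2: S = pair(pair(pair(unit, unit), B), pair(B, unit)),  pair(R, nat) = B.
Bind S := pair(pair(pair(unit, unit), B), pair(B, unit)); substituting into the one remaining equation that mentions S gives: pair(R, io(pair(pair(pair(unit, unit), B), pair(B, unit)))) = pair(nat, C).
Bind B := pair(R, nat); substituting into the remaining equation gives: pair(R, io(pair(pair(pair(unit, unit), pair(R, nat)), pair(pair(R, nat), unit)))) = pair(nat, C). Substituting into the earlier bindings gives T3 := pair(R, nat), S := pair(pair(pair(unit, unit), pair(R, nat)), pair(pair(R, nat), unit)).
Decompose pair/2: R = nat,  io(pair(pair(pair(unit, unit), pair(R, nat)), pair(pair(R, nat), unit))) = C.
Bind R := nat; substituting into the remaining equation gives: io(pair(pair(pair(unit, unit), pair(nat, nat)), pair(pair(nat, nat), unit))) = C. Substituting into the earlier bindings gives T3 := pair(nat, nat), S := pair(pair(pair(unit, unit), pair(nat, nat)), pair(pair(nat, nat), unit)), B := pair(nat, nat).
Bind C := io(pair(pair(pair(unit, unit), pair(nat, nat)), pair(pair(nat, nat), unit))).
MGU = { T := nat, T3 := pair(nat, nat), T2 := pair(unit, unit), S := pair(pair(pair(unit, unit), pair(nat, nat)), pair(pair(nat, nat), unit)), B := pair(nat, nat), R := nat, C := io(pair(pair(pair(unit, unit), pair(nat, nat)), pair(pair(nat, nat), unit))) }, so B := pair(nat, nat).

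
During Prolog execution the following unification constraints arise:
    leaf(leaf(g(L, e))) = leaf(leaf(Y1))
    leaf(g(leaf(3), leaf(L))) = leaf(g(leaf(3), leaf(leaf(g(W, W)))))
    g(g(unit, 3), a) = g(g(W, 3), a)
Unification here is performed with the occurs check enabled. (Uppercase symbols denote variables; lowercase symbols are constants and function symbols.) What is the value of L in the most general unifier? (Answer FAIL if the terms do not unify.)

Decompose leaf/1: leaf(g(L, e)) = leaf(Y1).
Decompose leaf/1: g(L, e) = Y1.
Bind Y1 := g(L, e); no other remaining equation mentions Y1.
Decompose leaf/1: g(leaf(3), leaf(L)) = g(leaf(3), leaf(leaf(g(W, W)))).
Decompose g/2: leaf(3) = leaf(3),  leaf(L) = leaf(leaf(g(W, W))).
Delete trivial equation leaf(3) = leaf(3).
Decompose leaf/1: L = leaf(g(W, W)).
Bind L := leaf(g(W, W)); no other remaining equation mentions L. Substituting into the earlier binding gives Y1 := g(leaf(g(W, W)), e).
Decompose g/2: g(unit, 3) = g(W, 3),  a = a.
Decompose g/2: unit = W,  3 = 3.
Bind W := unit; no other remaining equation mentions W. Substituting into the earlier bindings gives Y1 := g(leaf(g(unit, unit)), e), L := leaf(g(unit, unit)).
Delete trivial equation 3 = 3.
Delete trivial equation a = a.
MGU = { Y1 ↦ g(leaf(g(unit, unit)), e), L ↦ leaf(g(unit, unit)), W ↦ unit }, so L ↦ leaf(g(unit, unit)).

leaf(g(unit, unit))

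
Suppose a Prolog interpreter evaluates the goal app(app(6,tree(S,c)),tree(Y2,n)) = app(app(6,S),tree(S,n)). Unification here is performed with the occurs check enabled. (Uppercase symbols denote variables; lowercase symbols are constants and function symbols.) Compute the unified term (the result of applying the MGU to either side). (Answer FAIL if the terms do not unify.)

FAIL

Decompose app/2: app(6,tree(S,c)) = app(6,S),  tree(Y2,n) = tree(S,n).
Decompose app/2: 6 = 6,  tree(S,c) = S.
Delete trivial equation 6 = 6.
Occurs check fails: S occurs in tree(S,c); the equation S = tree(S,c) has no finite solution.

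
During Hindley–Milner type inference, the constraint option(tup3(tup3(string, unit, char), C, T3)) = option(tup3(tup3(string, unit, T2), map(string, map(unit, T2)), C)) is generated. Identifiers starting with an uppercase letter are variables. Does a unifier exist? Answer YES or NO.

YES

Decompose option/1: tup3(tup3(string, unit, char), C, T3) = tup3(tup3(string, unit, T2), map(string, map(unit, T2)), C).
Decompose tup3/3: tup3(string, unit, char) = tup3(string, unit, T2),  C = map(string, map(unit, T2)),  T3 = C.
Decompose tup3/3: string = string,  unit = unit,  char = T2.
Delete trivial equation string = string.
Delete trivial equation unit = unit.
Bind T2 := char; substituting into the one remaining equation that mentions T2 gives: C = map(string, map(unit, char)).
Bind C := map(string, map(unit, char)); substituting into the remaining equation gives: T3 = map(string, map(unit, char)).
Bind T3 := map(string, map(unit, char)).
No equations remain and no clash or occurs-check failure arose, so a unifier exists.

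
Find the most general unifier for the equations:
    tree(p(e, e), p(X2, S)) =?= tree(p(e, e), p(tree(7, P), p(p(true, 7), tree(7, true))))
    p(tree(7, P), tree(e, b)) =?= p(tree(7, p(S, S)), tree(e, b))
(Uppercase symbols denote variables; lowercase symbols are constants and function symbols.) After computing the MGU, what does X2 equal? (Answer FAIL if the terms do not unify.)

Decompose tree/2: p(e, e) =?= p(e, e),  p(X2, S) =?= p(tree(7, P), p(p(true, 7), tree(7, true))).
Delete trivial equation p(e, e) =?= p(e, e).
Decompose p/2: X2 =?= tree(7, P),  S =?= p(p(true, 7), tree(7, true)).
Bind X2 := tree(7, P); no other remaining equation mentions X2.
Bind S := p(p(true, 7), tree(7, true)); substituting into the remaining equation gives: p(tree(7, P), tree(e, b)) =?= p(tree(7, p(p(p(true, 7), tree(7, true)), p(p(true, 7), tree(7, true)))), tree(e, b)).
Decompose p/2: tree(7, P) =?= tree(7, p(p(p(true, 7), tree(7, true)), p(p(true, 7), tree(7, true)))),  tree(e, b) =?= tree(e, b).
Decompose tree/2: 7 =?= 7,  P =?= p(p(p(true, 7), tree(7, true)), p(p(true, 7), tree(7, true))).
Delete trivial equation 7 =?= 7.
Bind P := p(p(p(true, 7), tree(7, true)), p(p(true, 7), tree(7, true))); no other remaining equation mentions P. Substituting into the earlier binding gives X2 := tree(7, p(p(p(true, 7), tree(7, true)), p(p(true, 7), tree(7, true)))).
Delete trivial equation tree(e, b) =?= tree(e, b).
MGU = { X2 ↦ tree(7, p(p(p(true, 7), tree(7, true)), p(p(true, 7), tree(7, true)))), S ↦ p(p(true, 7), tree(7, true)), P ↦ p(p(p(true, 7), tree(7, true)), p(p(true, 7), tree(7, true))) }, so X2 ↦ tree(7, p(p(p(true, 7), tree(7, true)), p(p(true, 7), tree(7, true)))).

tree(7, p(p(p(true, 7), tree(7, true)), p(p(true, 7), tree(7, true))))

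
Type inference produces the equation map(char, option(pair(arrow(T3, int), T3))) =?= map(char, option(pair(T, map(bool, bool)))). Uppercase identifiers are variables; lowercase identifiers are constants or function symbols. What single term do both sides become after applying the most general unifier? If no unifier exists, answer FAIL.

Decompose map/2: char =?= char,  option(pair(arrow(T3, int), T3)) =?= option(pair(T, map(bool, bool))).
Delete trivial equation char =?= char.
Decompose option/1: pair(arrow(T3, int), T3) =?= pair(T, map(bool, bool)).
Decompose pair/2: arrow(T3, int) =?= T,  T3 =?= map(bool, bool).
Bind T := arrow(T3, int); no other remaining equation mentions T.
Bind T3 := map(bool, bool). Substituting into the earlier binding gives T := arrow(map(bool, bool), int).
Applying the MGU to either side gives map(char, option(pair(arrow(map(bool, bool), int), map(bool, bool)))).

map(char, option(pair(arrow(map(bool, bool), int), map(bool, bool))))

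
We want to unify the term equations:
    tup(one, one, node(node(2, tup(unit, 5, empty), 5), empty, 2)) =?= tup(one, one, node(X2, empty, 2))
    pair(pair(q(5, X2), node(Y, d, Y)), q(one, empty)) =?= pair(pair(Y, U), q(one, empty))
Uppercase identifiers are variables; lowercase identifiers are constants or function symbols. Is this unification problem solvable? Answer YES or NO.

Decompose tup/3: one =?= one,  one =?= one,  node(node(2, tup(unit, 5, empty), 5), empty, 2) =?= node(X2, empty, 2).
Delete trivial equation one =?= one.
Delete trivial equation one =?= one.
Decompose node/3: node(2, tup(unit, 5, empty), 5) =?= X2,  empty =?= empty,  2 =?= 2.
Bind X2 := node(2, tup(unit, 5, empty), 5); substituting into the one remaining equation that mentions X2 gives: pair(pair(q(5, node(2, tup(unit, 5, empty), 5)), node(Y, d, Y)), q(one, empty)) =?= pair(pair(Y, U), q(one, empty)).
Delete trivial equation empty =?= empty.
Delete trivial equation 2 =?= 2.
Decompose pair/2: pair(q(5, node(2, tup(unit, 5, empty), 5)), node(Y, d, Y)) =?= pair(Y, U),  q(one, empty) =?= q(one, empty).
Decompose pair/2: q(5, node(2, tup(unit, 5, empty), 5)) =?= Y,  node(Y, d, Y) =?= U.
Bind Y := q(5, node(2, tup(unit, 5, empty), 5)); substituting into the one remaining equation that mentions Y gives: node(q(5, node(2, tup(unit, 5, empty), 5)), d, q(5, node(2, tup(unit, 5, empty), 5))) =?= U.
Bind U := node(q(5, node(2, tup(unit, 5, empty), 5)), d, q(5, node(2, tup(unit, 5, empty), 5))); no other remaining equation mentions U.
Delete trivial equation q(one, empty) =?= q(one, empty).
No equations remain and no clash or occurs-check failure arose, so a unifier exists.

YES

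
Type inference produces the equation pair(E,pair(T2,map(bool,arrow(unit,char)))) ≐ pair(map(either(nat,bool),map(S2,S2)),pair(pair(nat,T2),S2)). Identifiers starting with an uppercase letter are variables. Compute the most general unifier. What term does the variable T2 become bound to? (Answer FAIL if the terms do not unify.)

FAIL

Decompose pair/2: E ≐ map(either(nat,bool),map(S2,S2)),  pair(T2,map(bool,arrow(unit,char))) ≐ pair(pair(nat,T2),S2).
Bind E := map(either(nat,bool),map(S2,S2)); no other remaining equation mentions E.
Decompose pair/2: T2 ≐ pair(nat,T2),  map(bool,arrow(unit,char)) ≐ S2.
Occurs check fails: T2 occurs in pair(nat,T2); the equation T2 ≐ pair(nat,T2) has no finite solution.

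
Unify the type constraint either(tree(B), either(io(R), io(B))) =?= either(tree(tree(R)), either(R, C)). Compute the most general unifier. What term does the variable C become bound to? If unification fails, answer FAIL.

Decompose either/2: tree(B) =?= tree(tree(R)),  either(io(R), io(B)) =?= either(R, C).
Decompose tree/1: B =?= tree(R).
Bind B := tree(R); substituting into the remaining equation gives: either(io(R), io(tree(R))) =?= either(R, C).
Decompose either/2: io(R) =?= R,  io(tree(R)) =?= C.
Occurs check fails: R occurs in io(R); the equation R =?= io(R) has no finite solution.

FAIL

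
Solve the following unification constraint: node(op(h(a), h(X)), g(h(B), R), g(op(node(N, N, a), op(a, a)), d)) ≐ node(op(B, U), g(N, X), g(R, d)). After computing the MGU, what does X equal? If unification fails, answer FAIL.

op(node(h(h(a)), h(h(a)), a), op(a, a))

Decompose node/3: op(h(a), h(X)) ≐ op(B, U),  g(h(B), R) ≐ g(N, X),  g(op(node(N, N, a), op(a, a)), d) ≐ g(R, d).
Decompose op/2: h(a) ≐ B,  h(X) ≐ U.
Bind B := h(a); substituting into the one remaining equation that mentions B gives: g(h(h(a)), R) ≐ g(N, X).
Bind U := h(X); no other remaining equation mentions U.
Decompose g/2: h(h(a)) ≐ N,  R ≐ X.
Bind N := h(h(a)); substituting into the one remaining equation that mentions N gives: g(op(node(h(h(a)), h(h(a)), a), op(a, a)), d) ≐ g(R, d).
Bind R := X; substituting into the remaining equation gives: g(op(node(h(h(a)), h(h(a)), a), op(a, a)), d) ≐ g(X, d).
Decompose g/2: op(node(h(h(a)), h(h(a)), a), op(a, a)) ≐ X,  d ≐ d.
Bind X := op(node(h(h(a)), h(h(a)), a), op(a, a)); no other remaining equation mentions X. Substituting into the earlier bindings gives U := h(op(node(h(h(a)), h(h(a)), a), op(a, a))), R := op(node(h(h(a)), h(h(a)), a), op(a, a)).
Delete trivial equation d ≐ d.
MGU = { B -> h(a), U -> h(op(node(h(h(a)), h(h(a)), a), op(a, a))), N -> h(h(a)), R -> op(node(h(h(a)), h(h(a)), a), op(a, a)), X -> op(node(h(h(a)), h(h(a)), a), op(a, a)) }, so X -> op(node(h(h(a)), h(h(a)), a), op(a, a)).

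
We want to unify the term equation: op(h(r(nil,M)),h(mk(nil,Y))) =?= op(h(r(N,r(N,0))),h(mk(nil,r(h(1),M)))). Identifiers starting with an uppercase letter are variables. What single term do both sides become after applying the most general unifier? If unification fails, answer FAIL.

op(h(r(nil,r(nil,0))),h(mk(nil,r(h(1),r(nil,0)))))

Decompose op/2: h(r(nil,M)) =?= h(r(N,r(N,0))),  h(mk(nil,Y)) =?= h(mk(nil,r(h(1),M))).
Decompose h/1: r(nil,M) =?= r(N,r(N,0)).
Decompose r/2: nil =?= N,  M =?= r(N,0).
Bind N := nil; substituting into the one remaining equation that mentions N gives: M =?= r(nil,0).
Bind M := r(nil,0); substituting into the remaining equation gives: h(mk(nil,Y)) =?= h(mk(nil,r(h(1),r(nil,0)))).
Decompose h/1: mk(nil,Y) =?= mk(nil,r(h(1),r(nil,0))).
Decompose mk/2: nil =?= nil,  Y =?= r(h(1),r(nil,0)).
Delete trivial equation nil =?= nil.
Bind Y := r(h(1),r(nil,0)).
Applying the MGU to either side gives op(h(r(nil,r(nil,0))),h(mk(nil,r(h(1),r(nil,0))))).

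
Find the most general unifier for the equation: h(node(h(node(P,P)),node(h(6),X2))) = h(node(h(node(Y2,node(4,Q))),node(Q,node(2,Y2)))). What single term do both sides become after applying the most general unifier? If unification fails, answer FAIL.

Decompose h/1: node(h(node(P,P)),node(h(6),X2)) = node(h(node(Y2,node(4,Q))),node(Q,node(2,Y2))).
Decompose node/2: h(node(P,P)) = h(node(Y2,node(4,Q))),  node(h(6),X2) = node(Q,node(2,Y2)).
Decompose h/1: node(P,P) = node(Y2,node(4,Q)).
Decompose node/2: P = Y2,  P = node(4,Q).
Bind P := Y2; substituting into the one remaining equation that mentions P gives: Y2 = node(4,Q).
Bind Y2 := node(4,Q); substituting into the remaining equation gives: node(h(6),X2) = node(Q,node(2,node(4,Q))). Substituting into the earlier binding gives P := node(4,Q).
Decompose node/2: h(6) = Q,  X2 = node(2,node(4,Q)).
Bind Q := h(6); substituting into the remaining equation gives: X2 = node(2,node(4,h(6))). Substituting into the earlier bindings gives P := node(4,h(6)), Y2 := node(4,h(6)).
Bind X2 := node(2,node(4,h(6))).
Applying the MGU to either side gives h(node(h(node(node(4,h(6)),node(4,h(6)))),node(h(6),node(2,node(4,h(6)))))).

h(node(h(node(node(4,h(6)),node(4,h(6)))),node(h(6),node(2,node(4,h(6))))))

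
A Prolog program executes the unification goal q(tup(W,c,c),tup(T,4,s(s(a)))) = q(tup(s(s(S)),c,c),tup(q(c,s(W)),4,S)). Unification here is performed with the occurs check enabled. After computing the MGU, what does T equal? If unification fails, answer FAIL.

Decompose q/2: tup(W,c,c) = tup(s(s(S)),c,c),  tup(T,4,s(s(a))) = tup(q(c,s(W)),4,S).
Decompose tup/3: W = s(s(S)),  c = c,  c = c.
Bind W := s(s(S)); substituting into the one remaining equation that mentions W gives: tup(T,4,s(s(a))) = tup(q(c,s(s(s(S)))),4,S).
Delete trivial equation c = c.
Delete trivial equation c = c.
Decompose tup/3: T = q(c,s(s(s(S)))),  4 = 4,  s(s(a)) = S.
Bind T := q(c,s(s(s(S)))); no other remaining equation mentions T.
Delete trivial equation 4 = 4.
Bind S := s(s(a)). Substituting into the earlier bindings gives W := s(s(s(s(a)))), T := q(c,s(s(s(s(s(a)))))).
MGU = { W -> s(s(s(s(a)))), T -> q(c,s(s(s(s(s(a)))))), S -> s(s(a)) }, so T -> q(c,s(s(s(s(s(a)))))).

q(c,s(s(s(s(s(a))))))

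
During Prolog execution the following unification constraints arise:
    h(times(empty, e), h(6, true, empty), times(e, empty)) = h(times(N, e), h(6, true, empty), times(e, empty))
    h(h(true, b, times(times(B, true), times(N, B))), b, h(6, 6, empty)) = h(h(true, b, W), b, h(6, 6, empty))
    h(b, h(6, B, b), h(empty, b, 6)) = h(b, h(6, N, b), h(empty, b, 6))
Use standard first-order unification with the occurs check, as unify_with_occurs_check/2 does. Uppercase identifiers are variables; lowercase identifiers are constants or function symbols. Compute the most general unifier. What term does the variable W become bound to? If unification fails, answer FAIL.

times(times(empty, true), times(empty, empty))

Decompose h/3: times(empty, e) = times(N, e),  h(6, true, empty) = h(6, true, empty),  times(e, empty) = times(e, empty).
Decompose times/2: empty = N,  e = e.
Bind N := empty; substituting into the 2 remaining equations that mention N gives: h(h(true, b, times(times(B, true), times(empty, B))), b, h(6, 6, empty)) = h(h(true, b, W), b, h(6, 6, empty)),  h(b, h(6, B, b), h(empty, b, 6)) = h(b, h(6, empty, b), h(empty, b, 6)).
Delete trivial equation e = e.
Delete trivial equation h(6, true, empty) = h(6, true, empty).
Delete trivial equation times(e, empty) = times(e, empty).
Decompose h/3: h(true, b, times(times(B, true), times(empty, B))) = h(true, b, W),  b = b,  h(6, 6, empty) = h(6, 6, empty).
Decompose h/3: true = true,  b = b,  times(times(B, true), times(empty, B)) = W.
Delete trivial equation true = true.
Delete trivial equation b = b.
Bind W := times(times(B, true), times(empty, B)); no other remaining equation mentions W.
Delete trivial equation b = b.
Delete trivial equation h(6, 6, empty) = h(6, 6, empty).
Decompose h/3: b = b,  h(6, B, b) = h(6, empty, b),  h(empty, b, 6) = h(empty, b, 6).
Delete trivial equation b = b.
Decompose h/3: 6 = 6,  B = empty,  b = b.
Delete trivial equation 6 = 6.
Bind B := empty; no other remaining equation mentions B. Substituting into the earlier binding gives W := times(times(empty, true), times(empty, empty)).
Delete trivial equation b = b.
Delete trivial equation h(empty, b, 6) = h(empty, b, 6).
MGU = { N = empty, W = times(times(empty, true), times(empty, empty)), B = empty }, so W = times(times(empty, true), times(empty, empty)).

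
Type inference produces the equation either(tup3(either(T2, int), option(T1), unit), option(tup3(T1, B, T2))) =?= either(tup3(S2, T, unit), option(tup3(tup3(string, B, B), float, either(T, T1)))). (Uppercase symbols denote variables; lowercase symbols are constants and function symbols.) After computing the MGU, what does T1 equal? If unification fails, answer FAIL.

tup3(string, float, float)

Decompose either/2: tup3(either(T2, int), option(T1), unit) =?= tup3(S2, T, unit),  option(tup3(T1, B, T2)) =?= option(tup3(tup3(string, B, B), float, either(T, T1))).
Decompose tup3/3: either(T2, int) =?= S2,  option(T1) =?= T,  unit =?= unit.
Bind S2 := either(T2, int); no other remaining equation mentions S2.
Bind T := option(T1); substituting into the one remaining equation that mentions T gives: option(tup3(T1, B, T2)) =?= option(tup3(tup3(string, B, B), float, either(option(T1), T1))).
Delete trivial equation unit =?= unit.
Decompose option/1: tup3(T1, B, T2) =?= tup3(tup3(string, B, B), float, either(option(T1), T1)).
Decompose tup3/3: T1 =?= tup3(string, B, B),  B =?= float,  T2 =?= either(option(T1), T1).
Bind T1 := tup3(string, B, B); substituting into the one remaining equation that mentions T1 gives: T2 =?= either(option(tup3(string, B, B)), tup3(string, B, B)). Substituting into the earlier binding gives T := option(tup3(string, B, B)).
Bind B := float; substituting into the remaining equation gives: T2 =?= either(option(tup3(string, float, float)), tup3(string, float, float)). Substituting into the earlier bindings gives T := option(tup3(string, float, float)), T1 := tup3(string, float, float).
Bind T2 := either(option(tup3(string, float, float)), tup3(string, float, float)). Substituting into the earlier binding gives S2 := either(either(option(tup3(string, float, float)), tup3(string, float, float)), int).
MGU = { S2 := either(either(option(tup3(string, float, float)), tup3(string, float, float)), int), T := option(tup3(string, float, float)), T1 := tup3(string, float, float), B := float, T2 := either(option(tup3(string, float, float)), tup3(string, float, float)) }, so T1 := tup3(string, float, float).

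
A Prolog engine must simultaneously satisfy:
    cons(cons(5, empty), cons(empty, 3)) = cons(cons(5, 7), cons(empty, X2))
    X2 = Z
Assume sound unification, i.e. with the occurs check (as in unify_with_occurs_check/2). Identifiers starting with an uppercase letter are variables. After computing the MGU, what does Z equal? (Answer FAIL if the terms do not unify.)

Decompose cons/2: cons(5, empty) = cons(5, 7),  cons(empty, 3) = cons(empty, X2).
Decompose cons/2: 5 = 5,  empty = 7.
Delete trivial equation 5 = 5.
Clash: constants empty and 7 differ; no unifier exists.

FAIL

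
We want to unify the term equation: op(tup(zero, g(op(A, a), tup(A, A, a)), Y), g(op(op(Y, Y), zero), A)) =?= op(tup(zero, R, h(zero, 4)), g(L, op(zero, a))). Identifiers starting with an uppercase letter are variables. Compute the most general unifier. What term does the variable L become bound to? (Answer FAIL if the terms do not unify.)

op(op(h(zero, 4), h(zero, 4)), zero)

Decompose op/2: tup(zero, g(op(A, a), tup(A, A, a)), Y) =?= tup(zero, R, h(zero, 4)),  g(op(op(Y, Y), zero), A) =?= g(L, op(zero, a)).
Decompose tup/3: zero =?= zero,  g(op(A, a), tup(A, A, a)) =?= R,  Y =?= h(zero, 4).
Delete trivial equation zero =?= zero.
Bind R := g(op(A, a), tup(A, A, a)); no other remaining equation mentions R.
Bind Y := h(zero, 4); substituting into the remaining equation gives: g(op(op(h(zero, 4), h(zero, 4)), zero), A) =?= g(L, op(zero, a)).
Decompose g/2: op(op(h(zero, 4), h(zero, 4)), zero) =?= L,  A =?= op(zero, a).
Bind L := op(op(h(zero, 4), h(zero, 4)), zero); no other remaining equation mentions L.
Bind A := op(zero, a). Substituting into the earlier binding gives R := g(op(op(zero, a), a), tup(op(zero, a), op(zero, a), a)).
MGU = { R := g(op(op(zero, a), a), tup(op(zero, a), op(zero, a), a)), Y := h(zero, 4), L := op(op(h(zero, 4), h(zero, 4)), zero), A := op(zero, a) }, so L := op(op(h(zero, 4), h(zero, 4)), zero).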